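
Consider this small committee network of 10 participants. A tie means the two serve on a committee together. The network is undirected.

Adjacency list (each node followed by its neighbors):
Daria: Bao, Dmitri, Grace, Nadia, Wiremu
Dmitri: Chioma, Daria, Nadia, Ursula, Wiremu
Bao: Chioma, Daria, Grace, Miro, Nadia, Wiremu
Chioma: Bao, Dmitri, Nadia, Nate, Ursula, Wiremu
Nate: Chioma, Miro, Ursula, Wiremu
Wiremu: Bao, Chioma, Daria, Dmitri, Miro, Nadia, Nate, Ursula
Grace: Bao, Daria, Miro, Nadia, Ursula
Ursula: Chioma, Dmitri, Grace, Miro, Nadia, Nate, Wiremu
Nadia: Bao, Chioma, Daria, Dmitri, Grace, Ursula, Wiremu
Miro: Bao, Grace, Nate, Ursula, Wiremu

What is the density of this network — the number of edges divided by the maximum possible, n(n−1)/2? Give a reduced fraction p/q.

There are 29 edges and 10 nodes, so the maximum possible is C(10,2) = 45.
Density = 29/45.

29/45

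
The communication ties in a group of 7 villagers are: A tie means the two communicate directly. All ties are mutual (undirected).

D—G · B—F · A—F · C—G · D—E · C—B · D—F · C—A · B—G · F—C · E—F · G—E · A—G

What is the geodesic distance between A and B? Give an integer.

2

One shortest route is A – C – B, which uses 2 edges, and A and B are not directly tied, so nothing shorter exists. So d(A,B) = 2.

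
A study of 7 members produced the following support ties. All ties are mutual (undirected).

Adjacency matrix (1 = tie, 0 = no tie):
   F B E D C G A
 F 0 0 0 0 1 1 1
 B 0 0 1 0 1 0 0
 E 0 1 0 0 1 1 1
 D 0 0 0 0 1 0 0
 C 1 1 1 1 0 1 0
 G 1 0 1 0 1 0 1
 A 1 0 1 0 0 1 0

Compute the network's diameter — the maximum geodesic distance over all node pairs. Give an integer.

3

Eccentricity of each node (its greatest distance to any other): A:3, B:2, C:2, D:3, E:2, F:2, G:2.
The maximum eccentricity is 3, realized for instance by the pair D–A via D – C – F – A. So the diameter is 3.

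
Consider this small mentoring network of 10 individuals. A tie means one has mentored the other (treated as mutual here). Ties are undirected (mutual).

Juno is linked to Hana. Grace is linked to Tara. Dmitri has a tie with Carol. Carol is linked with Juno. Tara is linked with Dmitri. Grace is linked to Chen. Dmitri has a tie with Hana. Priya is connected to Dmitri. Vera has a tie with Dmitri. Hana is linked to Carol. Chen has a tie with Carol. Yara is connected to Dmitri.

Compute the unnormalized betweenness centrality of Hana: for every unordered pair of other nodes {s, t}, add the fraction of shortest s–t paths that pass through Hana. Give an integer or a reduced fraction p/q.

5/2

Pairs whose geodesics pass through Hana — Dmitri–Juno: 1/2; Tara–Juno: 1/2; Vera–Juno: 1/2; Priya–Juno: 1/2; Juno–Yara: 1/2.
All other pairs contribute 0.
Summing the contributions gives betweenness(Hana) = 5/2.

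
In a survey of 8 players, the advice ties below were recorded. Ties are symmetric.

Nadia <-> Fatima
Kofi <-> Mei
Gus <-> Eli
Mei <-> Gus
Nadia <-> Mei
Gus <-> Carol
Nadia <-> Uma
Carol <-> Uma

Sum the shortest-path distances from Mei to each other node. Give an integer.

11

Distances from Mei: Carol:2, Eli:2, Fatima:2, Gus:1, Kofi:1, Nadia:1, Uma:2.
Sum = 2 + 2 + 2 + 1 + 1 + 1 + 2 = 11.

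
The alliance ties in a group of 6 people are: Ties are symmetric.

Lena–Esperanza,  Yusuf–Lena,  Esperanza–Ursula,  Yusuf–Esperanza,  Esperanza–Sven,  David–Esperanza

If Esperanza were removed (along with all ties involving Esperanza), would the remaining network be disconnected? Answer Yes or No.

Removing Esperanza leaves {Lena and Yusuf} with no path to {David}, so the network splits into 4 components. Esperanza is a cut vertex.

Yes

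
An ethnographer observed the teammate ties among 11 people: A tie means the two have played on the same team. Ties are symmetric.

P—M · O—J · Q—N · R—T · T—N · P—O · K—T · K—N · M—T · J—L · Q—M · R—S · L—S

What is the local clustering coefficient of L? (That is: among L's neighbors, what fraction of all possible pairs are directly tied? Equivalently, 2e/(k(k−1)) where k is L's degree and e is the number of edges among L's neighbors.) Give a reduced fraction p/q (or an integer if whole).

0

L's neighbors: J and S (k = 2).
Possible neighbor pairs: C(2,2) = 1. Edges among them: none → e = 0.
Clustering(L) = 0/1.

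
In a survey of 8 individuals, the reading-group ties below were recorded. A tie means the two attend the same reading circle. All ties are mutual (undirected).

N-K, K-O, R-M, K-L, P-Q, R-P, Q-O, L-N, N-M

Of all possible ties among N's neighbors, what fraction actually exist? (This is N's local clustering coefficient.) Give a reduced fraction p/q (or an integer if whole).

1/3

N's neighbors: K, L, and M (k = 3).
Possible neighbor pairs: C(3,2) = 3. Edges among them: K–L → e = 1.
Clustering(N) = 1/3.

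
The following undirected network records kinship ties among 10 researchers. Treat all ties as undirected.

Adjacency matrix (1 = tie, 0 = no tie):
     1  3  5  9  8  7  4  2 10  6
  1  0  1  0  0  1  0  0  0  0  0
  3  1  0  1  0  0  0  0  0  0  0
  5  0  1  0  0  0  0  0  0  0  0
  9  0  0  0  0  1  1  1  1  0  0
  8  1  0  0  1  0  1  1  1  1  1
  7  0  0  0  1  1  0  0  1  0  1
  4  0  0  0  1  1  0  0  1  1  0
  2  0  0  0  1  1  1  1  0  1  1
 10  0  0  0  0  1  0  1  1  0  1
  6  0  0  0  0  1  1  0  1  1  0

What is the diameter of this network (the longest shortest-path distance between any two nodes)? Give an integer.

4

Eccentricity of each node (its greatest distance to any other): 1:2, 2:4, 3:3, 4:4, 5:4, 6:4, 7:4, 8:3, 9:4, 10:4.
The maximum eccentricity is 4, realized for instance by the pair 5–9 via 5 – 3 – 1 – 8 – 9. So the diameter is 4.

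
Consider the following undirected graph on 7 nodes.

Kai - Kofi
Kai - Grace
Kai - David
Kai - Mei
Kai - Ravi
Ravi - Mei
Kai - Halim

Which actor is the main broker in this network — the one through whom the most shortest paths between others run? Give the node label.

Unnormalized betweenness of each node: David:0, Grace:0, Halim:0, Kai:14, Kofi:0, Mei:0, Ravi:0.
Kai has the largest value, 14, making it the main broker — the node through which the most shortest paths run.

Kai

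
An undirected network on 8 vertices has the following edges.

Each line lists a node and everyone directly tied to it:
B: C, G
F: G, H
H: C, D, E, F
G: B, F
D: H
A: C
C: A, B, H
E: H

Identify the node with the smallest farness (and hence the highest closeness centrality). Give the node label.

H

Farness (sum of distances to all others) for each node — A:17, B:14, C:11, D:16, E:16, F:13, G:15, H:10.
The smallest farness is 10, for H, so H has the highest closeness.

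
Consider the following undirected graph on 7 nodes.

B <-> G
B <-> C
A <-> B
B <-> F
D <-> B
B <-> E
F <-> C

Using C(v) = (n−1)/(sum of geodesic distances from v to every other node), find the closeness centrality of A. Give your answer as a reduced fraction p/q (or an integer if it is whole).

6/11

Distances from A: B:1, C:2, D:2, E:2, F:2, G:2. Sum = 11.
n = 7, so closeness = 6/11.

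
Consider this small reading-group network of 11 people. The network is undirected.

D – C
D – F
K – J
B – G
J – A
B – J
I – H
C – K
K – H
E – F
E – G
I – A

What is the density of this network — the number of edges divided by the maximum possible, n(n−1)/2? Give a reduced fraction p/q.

There are 12 edges and 11 nodes, so the maximum possible is C(11,2) = 55.
Density = 12/55.

12/55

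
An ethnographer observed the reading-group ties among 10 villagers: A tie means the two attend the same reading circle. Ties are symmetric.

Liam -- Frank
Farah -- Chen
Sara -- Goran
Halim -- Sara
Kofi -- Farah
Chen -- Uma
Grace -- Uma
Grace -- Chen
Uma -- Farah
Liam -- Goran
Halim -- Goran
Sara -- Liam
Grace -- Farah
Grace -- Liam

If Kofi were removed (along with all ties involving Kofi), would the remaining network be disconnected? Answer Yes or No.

Even without Kofi, every remaining node can still reach every other (the residual graph is connected), so Kofi is not a cut vertex.

No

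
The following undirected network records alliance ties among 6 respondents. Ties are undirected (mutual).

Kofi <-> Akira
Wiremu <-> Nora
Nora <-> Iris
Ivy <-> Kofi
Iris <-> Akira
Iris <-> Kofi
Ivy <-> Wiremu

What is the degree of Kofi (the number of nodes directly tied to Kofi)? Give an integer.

3

Kofi is directly tied to Akira, Iris, and Ivy. That is 3 neighbors, so the degree of Kofi is 3.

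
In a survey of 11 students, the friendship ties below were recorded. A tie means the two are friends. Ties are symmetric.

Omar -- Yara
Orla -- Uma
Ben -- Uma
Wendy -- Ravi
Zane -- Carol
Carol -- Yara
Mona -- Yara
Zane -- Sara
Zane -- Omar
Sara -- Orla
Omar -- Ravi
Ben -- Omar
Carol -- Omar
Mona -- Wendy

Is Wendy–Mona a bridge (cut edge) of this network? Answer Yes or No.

No

Even without that edge, Wendy still reaches Mona via Wendy – Ravi – Omar – Yara – Mona, so the network stays connected. Not a bridge.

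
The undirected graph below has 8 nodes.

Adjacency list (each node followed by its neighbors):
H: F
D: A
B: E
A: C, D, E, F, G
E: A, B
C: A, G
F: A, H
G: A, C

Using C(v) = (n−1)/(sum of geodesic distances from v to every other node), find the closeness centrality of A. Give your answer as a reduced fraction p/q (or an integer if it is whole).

7/9

Distances from A: B:2, C:1, D:1, E:1, F:1, G:1, H:2. Sum = 9.
n = 8, so closeness = 7/9.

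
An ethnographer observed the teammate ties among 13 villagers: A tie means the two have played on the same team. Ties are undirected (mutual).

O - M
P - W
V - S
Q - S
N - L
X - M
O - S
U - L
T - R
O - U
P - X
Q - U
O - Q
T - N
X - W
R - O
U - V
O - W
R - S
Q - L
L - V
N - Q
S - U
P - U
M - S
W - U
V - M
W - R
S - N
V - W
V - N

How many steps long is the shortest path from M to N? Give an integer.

2

One shortest route is M – V – N, which uses 2 edges, and M and N are not directly tied, so nothing shorter exists. So d(M,N) = 2.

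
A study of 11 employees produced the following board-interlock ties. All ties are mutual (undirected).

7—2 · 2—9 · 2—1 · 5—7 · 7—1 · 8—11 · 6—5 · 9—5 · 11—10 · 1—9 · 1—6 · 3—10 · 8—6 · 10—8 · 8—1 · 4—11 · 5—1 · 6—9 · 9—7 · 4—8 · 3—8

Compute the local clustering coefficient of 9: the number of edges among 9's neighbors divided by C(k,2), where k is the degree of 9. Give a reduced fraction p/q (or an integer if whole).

7/10

9's neighbors: 1, 2, 5, 6, and 7 (k = 5).
Possible neighbor pairs: C(5,2) = 10. Edges among them: 1–2, 1–5, 1–6, 1–7, 2–7, 5–6, 5–7 → e = 7.
Clustering(9) = 7/10.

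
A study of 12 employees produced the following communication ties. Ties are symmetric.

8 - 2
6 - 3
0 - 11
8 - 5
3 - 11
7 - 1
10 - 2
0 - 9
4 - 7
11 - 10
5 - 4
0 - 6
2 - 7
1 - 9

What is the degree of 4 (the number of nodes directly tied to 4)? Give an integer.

4 is directly tied to 5 and 7. That is 2 neighbors, so the degree of 4 is 2.

2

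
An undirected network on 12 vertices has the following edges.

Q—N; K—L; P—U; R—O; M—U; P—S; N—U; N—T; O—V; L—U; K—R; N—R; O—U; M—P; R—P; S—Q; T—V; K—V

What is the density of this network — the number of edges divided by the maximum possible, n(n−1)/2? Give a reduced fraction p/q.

There are 18 edges and 12 nodes, so the maximum possible is C(12,2) = 66.
Density = 18/66 = 3/11.

3/11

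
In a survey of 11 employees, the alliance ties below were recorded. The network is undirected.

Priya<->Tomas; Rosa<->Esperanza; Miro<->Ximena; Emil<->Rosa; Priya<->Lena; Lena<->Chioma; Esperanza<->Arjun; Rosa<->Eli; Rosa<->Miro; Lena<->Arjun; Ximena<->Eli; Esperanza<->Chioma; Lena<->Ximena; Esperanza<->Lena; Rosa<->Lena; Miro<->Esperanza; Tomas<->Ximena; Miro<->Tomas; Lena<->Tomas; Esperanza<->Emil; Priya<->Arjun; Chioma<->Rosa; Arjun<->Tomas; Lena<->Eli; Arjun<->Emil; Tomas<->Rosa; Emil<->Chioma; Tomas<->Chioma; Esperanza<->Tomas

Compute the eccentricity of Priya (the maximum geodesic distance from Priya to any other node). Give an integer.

2

Distances from Priya: Arjun:1, Chioma:2, Eli:2, Emil:2, Esperanza:2, Lena:1, Miro:2, Rosa:2, Tomas:1, Ximena:2.
The largest is 2 (to Miro, Chioma, Ximena, Rosa, Esperanza, Emil, and Eli), so the eccentricity of Priya is 2.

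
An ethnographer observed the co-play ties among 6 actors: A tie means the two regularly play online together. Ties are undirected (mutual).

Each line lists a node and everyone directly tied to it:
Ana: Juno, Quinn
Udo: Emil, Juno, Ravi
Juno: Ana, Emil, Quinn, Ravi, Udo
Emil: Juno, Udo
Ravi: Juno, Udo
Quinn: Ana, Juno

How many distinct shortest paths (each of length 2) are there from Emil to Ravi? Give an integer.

2

The shortest distance is 2. The length-2 paths are: Emil–Juno–Ravi; Emil–Udo–Ravi.
That gives 2 distinct shortest paths.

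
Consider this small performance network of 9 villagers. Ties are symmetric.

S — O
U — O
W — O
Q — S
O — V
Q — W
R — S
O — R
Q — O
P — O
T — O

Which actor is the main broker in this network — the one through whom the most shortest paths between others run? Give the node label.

O

Unnormalized betweenness of each node: O:24, P:0, Q:1/2, R:0, S:1/2, T:0, U:0, V:0, W:0.
O has the largest value, 24, making it the main broker — the node through which the most shortest paths run.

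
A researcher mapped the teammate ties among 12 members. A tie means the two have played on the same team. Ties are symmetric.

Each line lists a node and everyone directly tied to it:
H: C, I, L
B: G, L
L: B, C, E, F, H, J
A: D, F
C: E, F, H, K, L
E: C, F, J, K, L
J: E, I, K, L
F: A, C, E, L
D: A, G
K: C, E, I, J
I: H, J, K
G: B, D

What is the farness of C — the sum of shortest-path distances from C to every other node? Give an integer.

19

Distances from C: A:2, B:2, D:3, E:1, F:1, G:3, H:1, I:2, J:2, K:1, L:1.
Sum = 2 + 2 + 3 + 1 + 1 + 3 + 1 + 2 + 2 + 1 + 1 = 19.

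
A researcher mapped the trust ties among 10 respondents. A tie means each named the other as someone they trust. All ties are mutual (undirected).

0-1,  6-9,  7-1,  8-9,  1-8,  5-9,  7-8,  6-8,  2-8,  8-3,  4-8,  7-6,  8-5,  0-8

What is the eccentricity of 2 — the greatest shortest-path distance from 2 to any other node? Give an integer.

Distances from 2: 0:2, 1:2, 3:2, 4:2, 5:2, 6:2, 7:2, 8:1, 9:2.
The largest is 2 (to 4, 9, 7, 1, 0, 5, 3, and 6), so the eccentricity of 2 is 2.

2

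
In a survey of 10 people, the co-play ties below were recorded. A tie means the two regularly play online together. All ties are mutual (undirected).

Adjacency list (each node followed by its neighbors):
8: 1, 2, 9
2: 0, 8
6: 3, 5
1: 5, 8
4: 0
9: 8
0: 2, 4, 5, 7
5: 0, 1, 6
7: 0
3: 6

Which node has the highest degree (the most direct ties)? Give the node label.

Degrees — 0:4, 1:2, 2:2, 3:1, 4:1, 5:3, 6:2, 7:1, 8:3, 9:1.
The maximum is 4, attained only by 0.

0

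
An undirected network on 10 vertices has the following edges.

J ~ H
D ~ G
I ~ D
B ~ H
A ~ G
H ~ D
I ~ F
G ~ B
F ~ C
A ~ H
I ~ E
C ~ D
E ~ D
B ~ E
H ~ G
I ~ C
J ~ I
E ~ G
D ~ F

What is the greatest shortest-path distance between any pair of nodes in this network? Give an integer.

Eccentricity of each node (its greatest distance to any other): A:3, B:3, C:3, D:2, E:2, F:3, G:2, H:2, I:3, J:2.
The maximum eccentricity is 3, realized for instance by the pair A–F via A – G – D – F. So the diameter is 3.

3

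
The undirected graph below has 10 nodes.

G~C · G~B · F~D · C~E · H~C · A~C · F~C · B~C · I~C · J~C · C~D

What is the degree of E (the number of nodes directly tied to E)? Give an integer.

1

E is directly tied to C. That is 1 neighbor, so the degree of E is 1.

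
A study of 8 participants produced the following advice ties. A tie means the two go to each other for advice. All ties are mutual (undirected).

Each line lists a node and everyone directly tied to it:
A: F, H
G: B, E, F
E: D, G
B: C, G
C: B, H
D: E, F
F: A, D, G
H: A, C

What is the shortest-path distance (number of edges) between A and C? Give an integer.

One shortest route is A – H – C, which uses 2 edges, and A and C are not directly tied, so nothing shorter exists. So d(A,C) = 2.

2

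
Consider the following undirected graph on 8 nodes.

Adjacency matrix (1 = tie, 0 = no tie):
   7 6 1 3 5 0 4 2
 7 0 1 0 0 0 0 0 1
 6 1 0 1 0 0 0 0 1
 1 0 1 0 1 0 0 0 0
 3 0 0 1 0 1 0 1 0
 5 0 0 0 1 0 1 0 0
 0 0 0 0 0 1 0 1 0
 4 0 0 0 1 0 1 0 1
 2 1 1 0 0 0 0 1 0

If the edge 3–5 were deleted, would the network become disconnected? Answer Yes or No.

No

Even without that edge, 3 still reaches 5 via 3 – 4 – 0 – 5, so the network stays connected. Not a bridge.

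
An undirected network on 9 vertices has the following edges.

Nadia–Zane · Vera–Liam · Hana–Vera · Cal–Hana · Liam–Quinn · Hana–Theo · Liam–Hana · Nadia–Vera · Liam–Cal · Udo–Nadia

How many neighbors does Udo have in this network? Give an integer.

1

Udo is directly tied to Nadia. That is 1 neighbor, so the degree of Udo is 1.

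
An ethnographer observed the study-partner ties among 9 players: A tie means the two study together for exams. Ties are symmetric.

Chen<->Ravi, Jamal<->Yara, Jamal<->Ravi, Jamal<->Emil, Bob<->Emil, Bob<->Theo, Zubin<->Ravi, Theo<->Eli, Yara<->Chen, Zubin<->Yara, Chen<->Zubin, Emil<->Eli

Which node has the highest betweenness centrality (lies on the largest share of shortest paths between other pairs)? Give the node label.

Jamal

Unnormalized betweenness of each node: Bob:3, Chen:1/3, Eli:3, Emil:31/2, Jamal:49/3, Ravi:5, Theo:1/2, Yara:5, Zubin:1/3.
Jamal has the largest value, 49/3, making it the main broker — the node through which the most shortest paths run.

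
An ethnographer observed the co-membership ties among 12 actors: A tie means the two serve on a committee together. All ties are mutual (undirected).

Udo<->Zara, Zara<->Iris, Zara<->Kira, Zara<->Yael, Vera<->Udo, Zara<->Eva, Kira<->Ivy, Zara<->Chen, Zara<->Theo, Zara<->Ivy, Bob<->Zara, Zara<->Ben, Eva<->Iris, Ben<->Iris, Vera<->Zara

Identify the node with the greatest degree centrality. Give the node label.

Zara

Degrees — Ben:2, Bob:1, Chen:1, Eva:2, Iris:3, Ivy:2, Kira:2, Theo:1, Udo:2, Vera:2, Yael:1, Zara:11.
The maximum is 11, attained only by Zara.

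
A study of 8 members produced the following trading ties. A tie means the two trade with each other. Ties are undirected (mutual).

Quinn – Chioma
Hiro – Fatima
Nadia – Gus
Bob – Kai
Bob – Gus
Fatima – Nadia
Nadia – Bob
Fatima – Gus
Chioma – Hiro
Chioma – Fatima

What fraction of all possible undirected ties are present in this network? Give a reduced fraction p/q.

There are 10 edges and 8 nodes, so the maximum possible is C(8,2) = 28.
Density = 10/28 = 5/14.

5/14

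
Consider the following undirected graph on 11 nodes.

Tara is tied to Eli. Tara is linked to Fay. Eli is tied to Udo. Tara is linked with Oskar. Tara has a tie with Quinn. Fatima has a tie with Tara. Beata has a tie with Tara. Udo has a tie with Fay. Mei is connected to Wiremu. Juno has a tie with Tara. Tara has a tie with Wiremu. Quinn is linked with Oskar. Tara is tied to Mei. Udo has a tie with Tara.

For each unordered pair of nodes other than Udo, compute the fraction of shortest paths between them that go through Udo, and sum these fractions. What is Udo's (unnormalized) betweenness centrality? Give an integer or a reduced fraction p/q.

1/2

Pairs whose geodesics pass through Udo — Eli–Fay: 1/2.
All other pairs contribute 0.
Summing the contributions gives betweenness(Udo) = 1/2.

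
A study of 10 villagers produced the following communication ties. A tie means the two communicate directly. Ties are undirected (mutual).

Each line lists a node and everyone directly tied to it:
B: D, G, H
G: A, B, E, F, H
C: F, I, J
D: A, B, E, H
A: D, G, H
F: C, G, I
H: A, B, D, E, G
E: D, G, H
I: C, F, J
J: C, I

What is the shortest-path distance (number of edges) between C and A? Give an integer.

3

One shortest route is C – F – G – A, which uses 3 edges, and at distance 2 from C we only reach {G}, which does not include A. So d(C,A) = 3.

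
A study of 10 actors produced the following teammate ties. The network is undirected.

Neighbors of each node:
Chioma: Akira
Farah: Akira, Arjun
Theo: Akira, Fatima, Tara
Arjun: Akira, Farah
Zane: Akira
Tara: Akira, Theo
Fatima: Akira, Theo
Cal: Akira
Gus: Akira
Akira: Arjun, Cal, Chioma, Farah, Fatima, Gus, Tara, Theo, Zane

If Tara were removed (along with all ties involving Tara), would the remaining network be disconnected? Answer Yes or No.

Even without Tara, every remaining node can still reach every other (the residual graph is connected), so Tara is not a cut vertex.

No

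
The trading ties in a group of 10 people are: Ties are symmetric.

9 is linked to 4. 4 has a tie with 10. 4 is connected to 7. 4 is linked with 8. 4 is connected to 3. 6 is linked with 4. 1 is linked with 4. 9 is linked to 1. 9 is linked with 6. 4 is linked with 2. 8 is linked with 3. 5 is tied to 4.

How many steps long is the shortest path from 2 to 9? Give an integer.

2

One shortest route is 2 – 4 – 9, which uses 2 edges, and 2 and 9 are not directly tied, so nothing shorter exists. So d(2,9) = 2.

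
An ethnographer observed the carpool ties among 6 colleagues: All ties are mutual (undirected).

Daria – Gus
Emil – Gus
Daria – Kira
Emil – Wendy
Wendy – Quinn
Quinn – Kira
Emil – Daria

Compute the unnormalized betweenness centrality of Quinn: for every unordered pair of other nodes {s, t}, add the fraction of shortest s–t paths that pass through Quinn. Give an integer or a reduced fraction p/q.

Pairs whose geodesics pass through Quinn — Wendy–Kira: 1.
All other pairs contribute 0.
Summing the contributions gives betweenness(Quinn) = 1.

1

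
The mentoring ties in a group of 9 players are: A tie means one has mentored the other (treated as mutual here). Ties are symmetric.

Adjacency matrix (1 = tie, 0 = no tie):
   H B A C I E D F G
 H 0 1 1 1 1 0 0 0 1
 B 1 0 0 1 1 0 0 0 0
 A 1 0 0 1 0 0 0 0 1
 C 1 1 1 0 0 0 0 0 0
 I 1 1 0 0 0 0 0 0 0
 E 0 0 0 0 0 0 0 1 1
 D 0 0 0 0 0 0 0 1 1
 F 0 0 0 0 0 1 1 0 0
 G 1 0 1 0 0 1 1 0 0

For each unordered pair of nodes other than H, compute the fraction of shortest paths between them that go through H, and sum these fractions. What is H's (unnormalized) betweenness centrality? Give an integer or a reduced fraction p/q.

Pairs whose geodesics pass through H — B–A: 1/2; B–E: 1; B–D: 1; B–F: 2/2; B–G: 1; A–I: 1; C–I: 1/2; C–E: 1/2; C–D: 1/2; C–F: 2/4; C–G: 1/2; I–E: 1; I–D: 1; I–F: 2/2 … (+1 more pairs).
All other pairs contribute 0.
Summing the contributions gives betweenness(H) = 12.

12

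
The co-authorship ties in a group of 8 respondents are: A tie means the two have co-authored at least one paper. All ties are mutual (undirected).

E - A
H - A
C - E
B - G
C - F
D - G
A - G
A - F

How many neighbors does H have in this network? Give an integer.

1

H is directly tied to A. That is 1 neighbor, so the degree of H is 1.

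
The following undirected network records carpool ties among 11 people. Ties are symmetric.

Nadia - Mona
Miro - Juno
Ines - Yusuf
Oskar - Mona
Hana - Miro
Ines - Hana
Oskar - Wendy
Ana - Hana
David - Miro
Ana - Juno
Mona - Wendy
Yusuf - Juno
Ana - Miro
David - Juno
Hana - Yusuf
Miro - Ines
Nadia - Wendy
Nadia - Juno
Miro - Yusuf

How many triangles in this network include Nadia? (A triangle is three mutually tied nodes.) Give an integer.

1

Nadia's neighbors: Juno, Mona, and Wendy.
Neighbor pairs that are themselves tied: Nadia–Mona–Wendy. Each forms one triangle with Nadia, for 1 in total.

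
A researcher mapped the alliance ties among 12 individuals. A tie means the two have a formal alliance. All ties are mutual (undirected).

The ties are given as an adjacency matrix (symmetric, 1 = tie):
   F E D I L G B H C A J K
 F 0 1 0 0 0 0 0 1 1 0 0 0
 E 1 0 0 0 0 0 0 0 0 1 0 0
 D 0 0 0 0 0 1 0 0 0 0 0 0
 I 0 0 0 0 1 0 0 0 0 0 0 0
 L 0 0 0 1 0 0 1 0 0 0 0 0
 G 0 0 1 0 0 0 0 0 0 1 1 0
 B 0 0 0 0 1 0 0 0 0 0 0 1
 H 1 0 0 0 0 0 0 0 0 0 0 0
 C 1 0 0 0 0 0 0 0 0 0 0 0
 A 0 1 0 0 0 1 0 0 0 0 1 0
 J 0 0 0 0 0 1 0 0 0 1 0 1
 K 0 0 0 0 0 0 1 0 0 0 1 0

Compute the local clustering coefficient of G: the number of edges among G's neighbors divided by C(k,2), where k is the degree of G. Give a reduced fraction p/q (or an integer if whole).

G's neighbors: A, D, and J (k = 3).
Possible neighbor pairs: C(3,2) = 3. Edges among them: A–J → e = 1.
Clustering(G) = 1/3.

1/3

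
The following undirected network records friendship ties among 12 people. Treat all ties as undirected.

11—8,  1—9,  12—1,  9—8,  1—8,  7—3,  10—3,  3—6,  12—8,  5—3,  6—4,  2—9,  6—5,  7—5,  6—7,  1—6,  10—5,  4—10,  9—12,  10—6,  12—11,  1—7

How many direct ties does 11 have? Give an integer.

11 is directly tied to 8 and 12. That is 2 neighbors, so the degree of 11 is 2.

2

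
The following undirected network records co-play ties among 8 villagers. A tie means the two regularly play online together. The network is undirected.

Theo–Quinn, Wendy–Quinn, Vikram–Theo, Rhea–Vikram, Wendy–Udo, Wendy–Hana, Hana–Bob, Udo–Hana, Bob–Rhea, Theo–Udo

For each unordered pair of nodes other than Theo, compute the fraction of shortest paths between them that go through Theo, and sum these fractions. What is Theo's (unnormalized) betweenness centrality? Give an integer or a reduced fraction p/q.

11/2

Pairs whose geodesics pass through Theo — Udo–Rhea: 1/2; Udo–Vikram: 1; Udo–Quinn: 1/2; Hana–Vikram: 1/2; Rhea–Quinn: 1; Vikram–Quinn: 1; Vikram–Wendy: 2/2.
All other pairs contribute 0.
Summing the contributions gives betweenness(Theo) = 11/2.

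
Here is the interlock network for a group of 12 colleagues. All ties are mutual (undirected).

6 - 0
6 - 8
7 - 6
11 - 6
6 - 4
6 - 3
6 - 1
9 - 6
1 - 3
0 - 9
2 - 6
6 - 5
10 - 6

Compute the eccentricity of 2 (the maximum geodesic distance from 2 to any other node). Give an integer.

Distances from 2: 0:2, 1:2, 3:2, 4:2, 5:2, 6:1, 7:2, 8:2, 9:2, 10:2, 11:2.
The largest is 2 (to 5, 11, 8, 0, 3, 1, 10, 4, 7, and 9), so the eccentricity of 2 is 2.

2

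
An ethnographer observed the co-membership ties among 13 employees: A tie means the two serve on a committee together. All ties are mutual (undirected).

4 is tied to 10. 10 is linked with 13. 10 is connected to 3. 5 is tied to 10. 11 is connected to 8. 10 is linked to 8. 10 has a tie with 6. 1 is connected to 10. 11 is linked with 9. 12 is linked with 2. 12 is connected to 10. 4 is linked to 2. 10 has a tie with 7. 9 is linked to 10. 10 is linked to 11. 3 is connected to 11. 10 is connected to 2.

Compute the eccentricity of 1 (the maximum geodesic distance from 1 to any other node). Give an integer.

2

Distances from 1: 2:2, 3:2, 4:2, 5:2, 6:2, 7:2, 8:2, 9:2, 10:1, 11:2, 12:2, 13:2.
The largest is 2 (to 12, 7, 13, 2, 6, 3, 9, 5, 8, 4, and 11), so the eccentricity of 1 is 2.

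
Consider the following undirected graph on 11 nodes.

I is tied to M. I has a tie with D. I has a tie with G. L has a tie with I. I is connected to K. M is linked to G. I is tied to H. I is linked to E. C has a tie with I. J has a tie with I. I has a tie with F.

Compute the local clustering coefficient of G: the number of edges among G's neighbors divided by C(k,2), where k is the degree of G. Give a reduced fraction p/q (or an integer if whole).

G's neighbors: I and M (k = 2).
Possible neighbor pairs: C(2,2) = 1. Edges among them: I–M → e = 1.
Clustering(G) = 1/1.

1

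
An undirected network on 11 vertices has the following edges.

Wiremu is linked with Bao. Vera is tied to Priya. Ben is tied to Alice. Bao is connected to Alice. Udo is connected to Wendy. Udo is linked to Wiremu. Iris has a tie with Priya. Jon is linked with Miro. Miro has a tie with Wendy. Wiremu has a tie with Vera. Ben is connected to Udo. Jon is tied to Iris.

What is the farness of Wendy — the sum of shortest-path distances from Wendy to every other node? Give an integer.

24

Distances from Wendy: Alice:3, Bao:3, Ben:2, Iris:3, Jon:2, Miro:1, Priya:4, Udo:1, Vera:3, Wiremu:2.
Sum = 3 + 3 + 2 + 3 + 2 + 1 + 4 + 1 + 3 + 2 = 24.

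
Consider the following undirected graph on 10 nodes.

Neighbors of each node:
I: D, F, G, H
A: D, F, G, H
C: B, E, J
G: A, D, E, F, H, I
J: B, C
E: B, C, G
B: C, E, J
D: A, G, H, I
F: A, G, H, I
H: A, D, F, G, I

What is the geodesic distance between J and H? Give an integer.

One shortest route is J – C – E – G – H, which uses 4 edges, and at distance 3 from J we only reach {G}, which does not include H. So d(J,H) = 4.

4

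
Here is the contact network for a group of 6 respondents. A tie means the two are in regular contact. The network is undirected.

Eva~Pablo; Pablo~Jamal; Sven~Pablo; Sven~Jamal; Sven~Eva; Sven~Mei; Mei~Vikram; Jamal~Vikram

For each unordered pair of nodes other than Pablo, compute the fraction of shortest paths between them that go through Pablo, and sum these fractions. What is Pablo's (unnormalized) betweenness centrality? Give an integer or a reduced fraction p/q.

5/6

Pairs whose geodesics pass through Pablo — Vikram–Eva: 1/3; Eva–Jamal: 1/2.
All other pairs contribute 0.
Summing the contributions gives betweenness(Pablo) = 5/6.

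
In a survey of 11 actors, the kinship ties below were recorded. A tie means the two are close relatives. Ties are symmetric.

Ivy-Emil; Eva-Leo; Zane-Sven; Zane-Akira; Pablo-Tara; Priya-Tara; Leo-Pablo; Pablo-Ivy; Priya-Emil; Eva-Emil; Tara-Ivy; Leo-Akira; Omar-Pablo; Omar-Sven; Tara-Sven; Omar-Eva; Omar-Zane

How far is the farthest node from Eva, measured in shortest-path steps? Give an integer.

3

Distances from Eva: Akira:2, Emil:1, Ivy:2, Leo:1, Omar:1, Pablo:2, Priya:2, Sven:2, Tara:3, Zane:2.
The largest is 3 (to Tara), so the eccentricity of Eva is 3.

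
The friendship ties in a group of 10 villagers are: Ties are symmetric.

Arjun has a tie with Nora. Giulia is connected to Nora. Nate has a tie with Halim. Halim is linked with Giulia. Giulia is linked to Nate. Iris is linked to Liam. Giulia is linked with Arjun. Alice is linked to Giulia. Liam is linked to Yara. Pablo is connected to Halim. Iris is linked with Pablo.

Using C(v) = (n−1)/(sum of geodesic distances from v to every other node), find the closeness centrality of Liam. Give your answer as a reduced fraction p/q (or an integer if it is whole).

Distances from Liam: Alice:5, Arjun:5, Giulia:4, Halim:3, Iris:1, Nate:4, Nora:5, Pablo:2, Yara:1. Sum = 30.
n = 10, so closeness = 9/30 = 3/10.

3/10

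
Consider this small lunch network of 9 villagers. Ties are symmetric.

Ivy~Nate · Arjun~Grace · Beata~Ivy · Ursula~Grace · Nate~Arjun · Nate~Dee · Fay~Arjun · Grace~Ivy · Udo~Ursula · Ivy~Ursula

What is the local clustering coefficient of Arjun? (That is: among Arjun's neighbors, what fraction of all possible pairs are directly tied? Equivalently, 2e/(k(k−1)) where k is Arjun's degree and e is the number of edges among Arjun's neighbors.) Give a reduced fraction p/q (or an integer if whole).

Arjun's neighbors: Fay, Grace, and Nate (k = 3).
Possible neighbor pairs: C(3,2) = 3. Edges among them: none → e = 0.
Clustering(Arjun) = 0/3 = 0.

0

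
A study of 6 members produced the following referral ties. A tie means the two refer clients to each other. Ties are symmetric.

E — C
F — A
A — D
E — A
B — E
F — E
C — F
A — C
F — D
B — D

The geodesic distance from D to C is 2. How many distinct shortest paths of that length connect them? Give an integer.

The shortest distance is 2. The length-2 paths are: D–F–C; D–A–C.
That gives 2 distinct shortest paths.

2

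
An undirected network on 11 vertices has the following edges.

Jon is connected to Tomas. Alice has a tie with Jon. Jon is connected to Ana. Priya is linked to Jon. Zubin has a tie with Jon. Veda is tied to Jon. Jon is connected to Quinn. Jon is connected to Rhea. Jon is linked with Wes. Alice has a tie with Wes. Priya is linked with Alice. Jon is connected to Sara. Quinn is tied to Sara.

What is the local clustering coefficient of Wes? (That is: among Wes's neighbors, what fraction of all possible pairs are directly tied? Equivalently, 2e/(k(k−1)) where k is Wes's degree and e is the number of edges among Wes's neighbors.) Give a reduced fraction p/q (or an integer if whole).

1

Wes's neighbors: Alice and Jon (k = 2).
Possible neighbor pairs: C(2,2) = 1. Edges among them: Alice–Jon → e = 1.
Clustering(Wes) = 1/1.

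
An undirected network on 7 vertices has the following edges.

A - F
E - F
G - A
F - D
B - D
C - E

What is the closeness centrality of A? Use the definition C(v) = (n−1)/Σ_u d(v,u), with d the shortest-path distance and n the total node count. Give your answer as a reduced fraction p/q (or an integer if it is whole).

Distances from A: B:3, C:3, D:2, E:2, F:1, G:1. Sum = 12.
n = 7, so closeness = 6/12 = 1/2.

1/2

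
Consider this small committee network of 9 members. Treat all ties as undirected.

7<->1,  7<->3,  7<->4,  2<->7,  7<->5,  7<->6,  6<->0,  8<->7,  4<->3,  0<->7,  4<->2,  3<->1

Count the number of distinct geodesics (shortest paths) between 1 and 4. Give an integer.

The shortest distance is 2. The length-2 paths are: 1–7–4; 1–3–4.
That gives 2 distinct shortest paths.

2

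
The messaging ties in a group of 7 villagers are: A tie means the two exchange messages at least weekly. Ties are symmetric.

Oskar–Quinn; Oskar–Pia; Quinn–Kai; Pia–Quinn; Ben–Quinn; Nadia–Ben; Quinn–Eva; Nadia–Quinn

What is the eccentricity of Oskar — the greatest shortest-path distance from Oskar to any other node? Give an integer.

2

Distances from Oskar: Ben:2, Eva:2, Kai:2, Nadia:2, Pia:1, Quinn:1.
The largest is 2 (to Nadia, Eva, Ben, and Kai), so the eccentricity of Oskar is 2.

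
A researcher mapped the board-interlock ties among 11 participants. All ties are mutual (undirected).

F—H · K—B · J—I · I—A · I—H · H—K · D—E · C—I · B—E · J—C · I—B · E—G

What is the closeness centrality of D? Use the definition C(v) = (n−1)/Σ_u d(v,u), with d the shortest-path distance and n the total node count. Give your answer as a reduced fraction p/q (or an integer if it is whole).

5/16

Distances from D: A:4, B:2, C:4, E:1, F:5, G:2, H:4, I:3, J:4, K:3. Sum = 32.
n = 11, so closeness = 10/32 = 5/16.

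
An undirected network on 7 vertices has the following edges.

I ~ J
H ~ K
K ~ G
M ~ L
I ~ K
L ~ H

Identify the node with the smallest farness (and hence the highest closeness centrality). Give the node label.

Farness (sum of distances to all others) for each node — G:15, H:11, I:13, J:18, K:10, L:14, M:19.
The smallest farness is 10, for K, so K has the highest closeness.

K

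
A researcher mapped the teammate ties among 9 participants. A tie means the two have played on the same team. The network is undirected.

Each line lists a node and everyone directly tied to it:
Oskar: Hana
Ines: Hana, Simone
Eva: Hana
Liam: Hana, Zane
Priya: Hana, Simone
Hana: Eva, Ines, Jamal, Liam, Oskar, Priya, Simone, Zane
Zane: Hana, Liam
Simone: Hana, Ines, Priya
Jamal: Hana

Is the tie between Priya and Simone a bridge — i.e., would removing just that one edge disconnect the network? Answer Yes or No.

Even without that edge, Priya still reaches Simone via Priya – Hana – Simone, so the network stays connected. Not a bridge.

No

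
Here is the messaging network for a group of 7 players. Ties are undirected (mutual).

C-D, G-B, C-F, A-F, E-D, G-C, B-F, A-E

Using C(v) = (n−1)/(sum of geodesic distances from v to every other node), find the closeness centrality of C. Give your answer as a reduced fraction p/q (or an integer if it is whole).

2/3

Distances from C: A:2, B:2, D:1, E:2, F:1, G:1. Sum = 9.
n = 7, so closeness = 6/9 = 2/3.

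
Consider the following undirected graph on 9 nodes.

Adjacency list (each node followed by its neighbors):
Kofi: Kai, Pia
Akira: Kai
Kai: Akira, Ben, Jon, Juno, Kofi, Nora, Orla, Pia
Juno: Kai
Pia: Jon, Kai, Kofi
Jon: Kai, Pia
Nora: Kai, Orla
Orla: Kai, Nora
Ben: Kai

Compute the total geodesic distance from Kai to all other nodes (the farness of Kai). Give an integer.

8

Distances from Kai: Akira:1, Ben:1, Jon:1, Juno:1, Kofi:1, Nora:1, Orla:1, Pia:1.
Sum = 1 + 1 + 1 + 1 + 1 + 1 + 1 + 1 = 8.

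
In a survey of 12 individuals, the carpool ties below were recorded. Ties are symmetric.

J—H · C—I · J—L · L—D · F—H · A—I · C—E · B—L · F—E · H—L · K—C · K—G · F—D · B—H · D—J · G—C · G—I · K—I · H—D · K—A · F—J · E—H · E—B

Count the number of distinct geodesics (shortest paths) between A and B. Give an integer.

2

The shortest distance is 4. The length-4 paths are: A–I–C–E–B; A–K–C–E–B.
That gives 2 distinct shortest paths.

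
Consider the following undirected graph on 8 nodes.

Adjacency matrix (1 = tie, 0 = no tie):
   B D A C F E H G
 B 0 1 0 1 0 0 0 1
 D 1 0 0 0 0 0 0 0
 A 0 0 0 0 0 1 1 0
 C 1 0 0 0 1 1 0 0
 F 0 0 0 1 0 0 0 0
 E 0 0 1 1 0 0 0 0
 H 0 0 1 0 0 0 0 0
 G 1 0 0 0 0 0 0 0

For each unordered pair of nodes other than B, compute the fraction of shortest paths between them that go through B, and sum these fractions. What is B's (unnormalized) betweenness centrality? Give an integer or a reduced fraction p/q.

Pairs whose geodesics pass through B — D–A: 1; D–C: 1; D–F: 1; D–E: 1; D–H: 1; D–G: 1; A–G: 1; C–G: 1; F–G: 1; E–G: 1; H–G: 1.
All other pairs contribute 0.
Summing the contributions gives betweenness(B) = 11.

11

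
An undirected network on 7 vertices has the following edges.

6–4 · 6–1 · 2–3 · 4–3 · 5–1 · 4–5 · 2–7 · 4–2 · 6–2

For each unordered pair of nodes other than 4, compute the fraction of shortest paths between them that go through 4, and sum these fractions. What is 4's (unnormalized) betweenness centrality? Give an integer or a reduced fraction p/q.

14/3

Pairs whose geodesics pass through 4 — 7–5: 1; 6–3: 1/2; 6–5: 1/2; 3–1: 2/3; 3–5: 1; 2–5: 1.
All other pairs contribute 0.
Summing the contributions gives betweenness(4) = 14/3.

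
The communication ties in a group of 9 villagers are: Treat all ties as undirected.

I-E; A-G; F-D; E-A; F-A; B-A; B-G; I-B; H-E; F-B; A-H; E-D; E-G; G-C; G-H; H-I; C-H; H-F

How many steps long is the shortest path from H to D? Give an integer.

2

One shortest route is H – F – D, which uses 2 edges, and H and D are not directly tied, so nothing shorter exists. So d(H,D) = 2.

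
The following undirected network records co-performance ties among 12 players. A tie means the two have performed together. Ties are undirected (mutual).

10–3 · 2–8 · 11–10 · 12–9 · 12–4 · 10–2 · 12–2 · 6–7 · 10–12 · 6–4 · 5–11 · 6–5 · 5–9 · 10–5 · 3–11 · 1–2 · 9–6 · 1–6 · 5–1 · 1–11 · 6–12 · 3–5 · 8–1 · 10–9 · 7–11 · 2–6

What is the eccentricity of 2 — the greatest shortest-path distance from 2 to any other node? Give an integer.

2

Distances from 2: 1:1, 3:2, 4:2, 5:2, 6:1, 7:2, 8:1, 9:2, 10:1, 11:2, 12:1.
The largest is 2 (to 7, 9, 5, 4, 3, and 11), so the eccentricity of 2 is 2.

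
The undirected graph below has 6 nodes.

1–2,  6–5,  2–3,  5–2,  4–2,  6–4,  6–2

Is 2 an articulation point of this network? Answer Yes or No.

Yes

Removing 2 leaves {4, 5, and 6} with no path to {1}, so the network splits into 3 components. 2 is a cut vertex.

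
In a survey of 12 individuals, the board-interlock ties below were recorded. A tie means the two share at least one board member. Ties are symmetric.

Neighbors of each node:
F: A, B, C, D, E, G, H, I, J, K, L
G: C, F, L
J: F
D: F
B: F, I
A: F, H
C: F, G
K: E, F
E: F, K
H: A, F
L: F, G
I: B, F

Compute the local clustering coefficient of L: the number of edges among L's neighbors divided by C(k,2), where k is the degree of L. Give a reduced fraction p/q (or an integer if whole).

L's neighbors: F and G (k = 2).
Possible neighbor pairs: C(2,2) = 1. Edges among them: F–G → e = 1.
Clustering(L) = 1/1.

1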